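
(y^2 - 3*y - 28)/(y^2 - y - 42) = (y + 4)/(y + 6)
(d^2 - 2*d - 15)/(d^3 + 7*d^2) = (d^2 - 2*d - 15)/(d^2*(d + 7))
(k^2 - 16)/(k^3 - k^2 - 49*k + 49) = (k^2 - 16)/(k^3 - k^2 - 49*k + 49)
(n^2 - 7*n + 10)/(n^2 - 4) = (n - 5)/(n + 2)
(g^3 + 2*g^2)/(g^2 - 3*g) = g*(g + 2)/(g - 3)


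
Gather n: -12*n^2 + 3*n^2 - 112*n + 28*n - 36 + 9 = -9*n^2 - 84*n - 27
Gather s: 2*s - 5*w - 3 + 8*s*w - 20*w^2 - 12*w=s*(8*w + 2) - 20*w^2 - 17*w - 3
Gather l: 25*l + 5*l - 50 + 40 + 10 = 30*l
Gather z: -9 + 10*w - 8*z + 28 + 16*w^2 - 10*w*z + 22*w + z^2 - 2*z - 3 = 16*w^2 + 32*w + z^2 + z*(-10*w - 10) + 16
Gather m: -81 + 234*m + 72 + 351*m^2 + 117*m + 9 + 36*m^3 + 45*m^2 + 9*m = 36*m^3 + 396*m^2 + 360*m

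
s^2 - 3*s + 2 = (s - 2)*(s - 1)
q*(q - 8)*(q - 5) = q^3 - 13*q^2 + 40*q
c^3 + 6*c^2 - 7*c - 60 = (c - 3)*(c + 4)*(c + 5)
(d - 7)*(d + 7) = d^2 - 49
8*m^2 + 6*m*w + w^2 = (2*m + w)*(4*m + w)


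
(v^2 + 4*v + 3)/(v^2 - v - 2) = (v + 3)/(v - 2)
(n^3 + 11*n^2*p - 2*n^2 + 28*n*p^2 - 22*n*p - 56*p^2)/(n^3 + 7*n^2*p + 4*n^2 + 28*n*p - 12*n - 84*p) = (n + 4*p)/(n + 6)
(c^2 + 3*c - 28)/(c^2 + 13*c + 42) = (c - 4)/(c + 6)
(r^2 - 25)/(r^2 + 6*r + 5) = (r - 5)/(r + 1)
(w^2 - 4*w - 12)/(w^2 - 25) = (w^2 - 4*w - 12)/(w^2 - 25)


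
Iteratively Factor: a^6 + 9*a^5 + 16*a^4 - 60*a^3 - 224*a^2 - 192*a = (a + 4)*(a^5 + 5*a^4 - 4*a^3 - 44*a^2 - 48*a) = (a + 2)*(a + 4)*(a^4 + 3*a^3 - 10*a^2 - 24*a) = (a + 2)*(a + 4)^2*(a^3 - a^2 - 6*a) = (a + 2)^2*(a + 4)^2*(a^2 - 3*a) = (a - 3)*(a + 2)^2*(a + 4)^2*(a)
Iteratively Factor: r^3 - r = (r + 1)*(r^2 - r) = (r - 1)*(r + 1)*(r)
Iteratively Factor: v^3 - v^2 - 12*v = (v - 4)*(v^2 + 3*v) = (v - 4)*(v + 3)*(v)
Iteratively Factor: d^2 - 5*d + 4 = (d - 1)*(d - 4)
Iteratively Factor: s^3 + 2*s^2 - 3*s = (s + 3)*(s^2 - s) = s*(s + 3)*(s - 1)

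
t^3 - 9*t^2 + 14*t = t*(t - 7)*(t - 2)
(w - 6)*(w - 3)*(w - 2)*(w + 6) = w^4 - 5*w^3 - 30*w^2 + 180*w - 216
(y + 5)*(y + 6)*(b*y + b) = b*y^3 + 12*b*y^2 + 41*b*y + 30*b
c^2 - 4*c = c*(c - 4)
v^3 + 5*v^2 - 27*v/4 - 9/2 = (v - 3/2)*(v + 1/2)*(v + 6)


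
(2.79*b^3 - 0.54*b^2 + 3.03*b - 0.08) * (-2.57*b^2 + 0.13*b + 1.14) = -7.1703*b^5 + 1.7505*b^4 - 4.6767*b^3 - 0.0161000000000001*b^2 + 3.4438*b - 0.0912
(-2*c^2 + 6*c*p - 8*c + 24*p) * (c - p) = -2*c^3 + 8*c^2*p - 8*c^2 - 6*c*p^2 + 32*c*p - 24*p^2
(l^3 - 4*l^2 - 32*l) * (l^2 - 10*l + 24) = l^5 - 14*l^4 + 32*l^3 + 224*l^2 - 768*l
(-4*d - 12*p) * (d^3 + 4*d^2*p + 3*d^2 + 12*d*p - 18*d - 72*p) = -4*d^4 - 28*d^3*p - 12*d^3 - 48*d^2*p^2 - 84*d^2*p + 72*d^2 - 144*d*p^2 + 504*d*p + 864*p^2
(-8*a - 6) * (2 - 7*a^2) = 56*a^3 + 42*a^2 - 16*a - 12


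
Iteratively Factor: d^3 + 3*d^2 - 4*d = (d - 1)*(d^2 + 4*d) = (d - 1)*(d + 4)*(d)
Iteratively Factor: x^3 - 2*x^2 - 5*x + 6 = (x + 2)*(x^2 - 4*x + 3) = (x - 3)*(x + 2)*(x - 1)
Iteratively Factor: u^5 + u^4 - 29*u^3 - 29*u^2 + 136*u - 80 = (u + 4)*(u^4 - 3*u^3 - 17*u^2 + 39*u - 20) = (u + 4)^2*(u^3 - 7*u^2 + 11*u - 5) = (u - 1)*(u + 4)^2*(u^2 - 6*u + 5) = (u - 1)^2*(u + 4)^2*(u - 5)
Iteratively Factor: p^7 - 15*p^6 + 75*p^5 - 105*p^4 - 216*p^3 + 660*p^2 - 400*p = (p)*(p^6 - 15*p^5 + 75*p^4 - 105*p^3 - 216*p^2 + 660*p - 400) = p*(p - 5)*(p^5 - 10*p^4 + 25*p^3 + 20*p^2 - 116*p + 80) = p*(p - 5)*(p - 2)*(p^4 - 8*p^3 + 9*p^2 + 38*p - 40) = p*(p - 5)^2*(p - 2)*(p^3 - 3*p^2 - 6*p + 8) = p*(p - 5)^2*(p - 2)*(p + 2)*(p^2 - 5*p + 4) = p*(p - 5)^2*(p - 4)*(p - 2)*(p + 2)*(p - 1)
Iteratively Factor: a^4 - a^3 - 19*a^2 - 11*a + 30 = (a - 1)*(a^3 - 19*a - 30) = (a - 1)*(a + 2)*(a^2 - 2*a - 15) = (a - 5)*(a - 1)*(a + 2)*(a + 3)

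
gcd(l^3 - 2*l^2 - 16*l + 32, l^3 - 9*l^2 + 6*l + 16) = l - 2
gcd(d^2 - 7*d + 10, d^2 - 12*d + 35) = d - 5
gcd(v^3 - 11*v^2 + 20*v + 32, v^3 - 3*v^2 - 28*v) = 1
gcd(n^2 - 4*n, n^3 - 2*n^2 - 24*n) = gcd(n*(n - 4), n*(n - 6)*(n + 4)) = n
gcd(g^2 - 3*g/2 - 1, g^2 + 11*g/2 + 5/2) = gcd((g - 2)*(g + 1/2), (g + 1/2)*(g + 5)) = g + 1/2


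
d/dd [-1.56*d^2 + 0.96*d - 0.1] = 0.96 - 3.12*d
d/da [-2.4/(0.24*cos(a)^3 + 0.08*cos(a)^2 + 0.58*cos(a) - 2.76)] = (1.728*sin(a)^2 - 0.384*cos(a) - 3.12)*sin(a)/(0.24*cos(a)^3 + 0.08*cos(a)^2 + 0.58*cos(a) - 2.76)^2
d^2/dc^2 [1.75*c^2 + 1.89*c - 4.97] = 3.50000000000000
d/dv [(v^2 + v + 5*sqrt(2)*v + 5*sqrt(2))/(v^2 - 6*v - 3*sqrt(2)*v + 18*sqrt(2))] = (-8*sqrt(2)*v^2 - 7*v^2 + 26*sqrt(2)*v + 48*sqrt(2) + 210)/(v^4 - 12*v^3 - 6*sqrt(2)*v^3 + 54*v^2 + 72*sqrt(2)*v^2 - 216*sqrt(2)*v - 216*v + 648)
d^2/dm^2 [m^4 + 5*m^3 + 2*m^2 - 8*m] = 12*m^2 + 30*m + 4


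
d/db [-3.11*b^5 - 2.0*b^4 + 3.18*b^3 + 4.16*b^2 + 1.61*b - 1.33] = -15.55*b^4 - 8.0*b^3 + 9.54*b^2 + 8.32*b + 1.61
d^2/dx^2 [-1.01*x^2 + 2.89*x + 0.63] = -2.02000000000000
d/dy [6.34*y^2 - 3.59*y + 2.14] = 12.68*y - 3.59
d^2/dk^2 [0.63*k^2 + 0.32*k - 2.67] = 1.26000000000000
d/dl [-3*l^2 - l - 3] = -6*l - 1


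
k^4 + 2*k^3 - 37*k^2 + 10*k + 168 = (k - 4)*(k - 3)*(k + 2)*(k + 7)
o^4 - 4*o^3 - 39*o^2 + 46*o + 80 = (o - 8)*(o - 2)*(o + 1)*(o + 5)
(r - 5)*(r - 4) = r^2 - 9*r + 20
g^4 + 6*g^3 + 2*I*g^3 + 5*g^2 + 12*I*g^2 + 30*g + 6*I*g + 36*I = (g + 6)*(g - 2*I)*(g + I)*(g + 3*I)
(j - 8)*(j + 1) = j^2 - 7*j - 8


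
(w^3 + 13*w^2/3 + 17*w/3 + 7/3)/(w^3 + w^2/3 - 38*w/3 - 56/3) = (w^2 + 2*w + 1)/(w^2 - 2*w - 8)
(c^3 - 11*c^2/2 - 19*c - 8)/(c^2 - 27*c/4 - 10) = 2*(2*c^2 + 5*c + 2)/(4*c + 5)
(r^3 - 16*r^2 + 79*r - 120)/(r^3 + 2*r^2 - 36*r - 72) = (r^3 - 16*r^2 + 79*r - 120)/(r^3 + 2*r^2 - 36*r - 72)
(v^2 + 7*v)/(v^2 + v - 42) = v/(v - 6)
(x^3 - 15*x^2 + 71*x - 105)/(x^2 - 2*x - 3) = (x^2 - 12*x + 35)/(x + 1)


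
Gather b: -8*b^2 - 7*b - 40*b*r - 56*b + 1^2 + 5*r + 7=-8*b^2 + b*(-40*r - 63) + 5*r + 8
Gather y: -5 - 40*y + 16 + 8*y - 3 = 8 - 32*y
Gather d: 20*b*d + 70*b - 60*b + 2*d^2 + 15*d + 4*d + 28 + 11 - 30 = 10*b + 2*d^2 + d*(20*b + 19) + 9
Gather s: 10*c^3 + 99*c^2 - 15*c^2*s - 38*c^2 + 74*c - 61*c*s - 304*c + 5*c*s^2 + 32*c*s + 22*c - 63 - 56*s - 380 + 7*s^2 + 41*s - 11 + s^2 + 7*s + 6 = 10*c^3 + 61*c^2 - 208*c + s^2*(5*c + 8) + s*(-15*c^2 - 29*c - 8) - 448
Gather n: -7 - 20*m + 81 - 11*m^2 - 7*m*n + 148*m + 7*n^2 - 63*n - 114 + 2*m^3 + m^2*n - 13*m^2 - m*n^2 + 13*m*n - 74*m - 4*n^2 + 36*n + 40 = 2*m^3 - 24*m^2 + 54*m + n^2*(3 - m) + n*(m^2 + 6*m - 27)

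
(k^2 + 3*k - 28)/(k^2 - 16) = (k + 7)/(k + 4)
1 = 1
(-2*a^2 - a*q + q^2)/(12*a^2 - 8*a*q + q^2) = (a + q)/(-6*a + q)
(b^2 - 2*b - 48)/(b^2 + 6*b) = (b - 8)/b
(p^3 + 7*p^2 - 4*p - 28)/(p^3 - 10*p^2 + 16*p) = (p^2 + 9*p + 14)/(p*(p - 8))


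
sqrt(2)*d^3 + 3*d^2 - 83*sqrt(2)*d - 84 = (d - 6*sqrt(2))*(d + 7*sqrt(2))*(sqrt(2)*d + 1)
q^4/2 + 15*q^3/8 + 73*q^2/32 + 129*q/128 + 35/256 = (q/2 + 1/4)*(q + 1/4)*(q + 5/4)*(q + 7/4)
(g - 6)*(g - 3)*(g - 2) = g^3 - 11*g^2 + 36*g - 36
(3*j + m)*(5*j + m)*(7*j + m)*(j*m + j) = 105*j^4*m + 105*j^4 + 71*j^3*m^2 + 71*j^3*m + 15*j^2*m^3 + 15*j^2*m^2 + j*m^4 + j*m^3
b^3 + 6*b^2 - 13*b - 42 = (b - 3)*(b + 2)*(b + 7)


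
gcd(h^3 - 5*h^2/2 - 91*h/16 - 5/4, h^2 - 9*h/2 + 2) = h - 4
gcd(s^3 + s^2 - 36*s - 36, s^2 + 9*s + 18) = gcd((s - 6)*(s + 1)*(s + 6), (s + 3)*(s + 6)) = s + 6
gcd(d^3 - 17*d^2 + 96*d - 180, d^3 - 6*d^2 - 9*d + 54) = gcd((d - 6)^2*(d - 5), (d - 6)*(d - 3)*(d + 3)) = d - 6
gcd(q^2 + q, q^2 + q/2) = q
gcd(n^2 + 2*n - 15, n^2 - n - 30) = n + 5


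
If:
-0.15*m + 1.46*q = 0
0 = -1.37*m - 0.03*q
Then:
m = 0.00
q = 0.00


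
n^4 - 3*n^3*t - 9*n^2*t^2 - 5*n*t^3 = n*(n - 5*t)*(n + t)^2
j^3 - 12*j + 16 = (j - 2)^2*(j + 4)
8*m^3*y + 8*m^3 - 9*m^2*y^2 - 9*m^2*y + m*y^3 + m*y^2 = (-8*m + y)*(-m + y)*(m*y + m)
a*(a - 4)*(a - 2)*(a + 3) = a^4 - 3*a^3 - 10*a^2 + 24*a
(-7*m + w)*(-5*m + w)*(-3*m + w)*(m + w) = -105*m^4 - 34*m^3*w + 56*m^2*w^2 - 14*m*w^3 + w^4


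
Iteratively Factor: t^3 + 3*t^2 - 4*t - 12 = (t + 3)*(t^2 - 4) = (t - 2)*(t + 3)*(t + 2)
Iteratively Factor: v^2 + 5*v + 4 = (v + 1)*(v + 4)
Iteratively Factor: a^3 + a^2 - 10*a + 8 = (a + 4)*(a^2 - 3*a + 2) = (a - 1)*(a + 4)*(a - 2)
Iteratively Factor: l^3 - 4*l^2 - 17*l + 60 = (l - 3)*(l^2 - l - 20) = (l - 5)*(l - 3)*(l + 4)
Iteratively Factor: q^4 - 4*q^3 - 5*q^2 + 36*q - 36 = (q + 3)*(q^3 - 7*q^2 + 16*q - 12) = (q - 2)*(q + 3)*(q^2 - 5*q + 6) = (q - 2)^2*(q + 3)*(q - 3)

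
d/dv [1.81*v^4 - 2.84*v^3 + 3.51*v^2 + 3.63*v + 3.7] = 7.24*v^3 - 8.52*v^2 + 7.02*v + 3.63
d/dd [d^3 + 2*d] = 3*d^2 + 2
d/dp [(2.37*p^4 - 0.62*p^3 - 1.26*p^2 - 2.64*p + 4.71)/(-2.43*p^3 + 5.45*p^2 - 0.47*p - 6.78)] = (-5.7591*p^6 + 25.833*p^5 - 9.7825*p^4 - 76.522*p^3 + 61.9269*p^2 - 34.2534*p + 20.1129)/(5.9049*p^6 - 26.487*p^5 + 31.9867*p^4 + 27.8278*p^3 - 73.6811*p^2 + 6.3732*p + 45.9684)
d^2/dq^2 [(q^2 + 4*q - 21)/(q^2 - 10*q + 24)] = 2*(14*q^3 - 135*q^2 + 342*q - 60)/(q^6 - 30*q^5 + 372*q^4 - 2440*q^3 + 8928*q^2 - 17280*q + 13824)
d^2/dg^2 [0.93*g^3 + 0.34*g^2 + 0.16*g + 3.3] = 5.58*g + 0.68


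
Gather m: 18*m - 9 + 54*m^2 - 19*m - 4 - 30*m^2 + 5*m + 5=24*m^2 + 4*m - 8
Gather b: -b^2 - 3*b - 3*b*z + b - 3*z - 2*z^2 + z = -b^2 + b*(-3*z - 2) - 2*z^2 - 2*z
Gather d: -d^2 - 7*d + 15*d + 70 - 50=-d^2 + 8*d + 20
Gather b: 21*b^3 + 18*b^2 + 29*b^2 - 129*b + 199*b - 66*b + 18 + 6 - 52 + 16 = 21*b^3 + 47*b^2 + 4*b - 12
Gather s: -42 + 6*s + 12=6*s - 30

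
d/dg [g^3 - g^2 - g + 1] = 3*g^2 - 2*g - 1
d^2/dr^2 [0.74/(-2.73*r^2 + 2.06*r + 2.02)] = (-11.030292*r^2 + 8.323224*r + 0.74*(5.46*r - 2.06)*(10.92*r - 4.12) + 8.161608)/(-2.73*r^2 + 2.06*r + 2.02)^3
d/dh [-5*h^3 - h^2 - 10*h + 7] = -15*h^2 - 2*h - 10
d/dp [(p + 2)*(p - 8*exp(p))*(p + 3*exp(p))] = -5*p^2*exp(p) + 3*p^2 - 48*p*exp(2*p) - 20*p*exp(p) + 4*p - 120*exp(2*p) - 10*exp(p)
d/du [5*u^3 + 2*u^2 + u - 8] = 15*u^2 + 4*u + 1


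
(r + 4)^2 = r^2 + 8*r + 16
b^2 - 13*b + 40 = (b - 8)*(b - 5)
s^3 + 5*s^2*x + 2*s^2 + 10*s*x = s*(s + 2)*(s + 5*x)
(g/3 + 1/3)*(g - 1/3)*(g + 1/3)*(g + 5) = g^4/3 + 2*g^3 + 44*g^2/27 - 2*g/9 - 5/27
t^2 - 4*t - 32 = (t - 8)*(t + 4)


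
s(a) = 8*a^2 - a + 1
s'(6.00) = 95.00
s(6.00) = 283.00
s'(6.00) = 95.00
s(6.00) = 283.00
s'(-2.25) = -37.00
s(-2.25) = 43.75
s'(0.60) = 8.60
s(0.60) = 3.28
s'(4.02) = 63.32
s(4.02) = 126.26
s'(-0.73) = -12.68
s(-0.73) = 5.99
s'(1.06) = 15.96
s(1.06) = 8.93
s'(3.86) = 60.76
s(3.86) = 116.34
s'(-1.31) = -21.96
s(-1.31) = 16.04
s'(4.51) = 71.16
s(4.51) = 159.21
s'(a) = 16*a - 1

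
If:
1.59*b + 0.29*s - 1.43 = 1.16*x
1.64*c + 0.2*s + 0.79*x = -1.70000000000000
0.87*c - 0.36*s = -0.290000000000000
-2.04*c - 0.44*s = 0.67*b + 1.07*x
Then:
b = 3.92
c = -2.04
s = -4.12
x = 3.12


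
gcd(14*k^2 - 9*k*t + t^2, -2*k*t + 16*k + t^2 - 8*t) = -2*k + t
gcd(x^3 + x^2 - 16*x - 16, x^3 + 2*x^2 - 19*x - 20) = x^2 - 3*x - 4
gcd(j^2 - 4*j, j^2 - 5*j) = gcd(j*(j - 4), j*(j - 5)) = j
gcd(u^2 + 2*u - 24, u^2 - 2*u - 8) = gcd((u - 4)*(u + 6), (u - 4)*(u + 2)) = u - 4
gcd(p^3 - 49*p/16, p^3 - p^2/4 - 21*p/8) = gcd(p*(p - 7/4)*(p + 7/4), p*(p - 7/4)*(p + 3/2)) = p^2 - 7*p/4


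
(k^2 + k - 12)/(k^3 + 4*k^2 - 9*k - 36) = 1/(k + 3)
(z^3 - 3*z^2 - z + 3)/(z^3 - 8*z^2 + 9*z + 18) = (z - 1)/(z - 6)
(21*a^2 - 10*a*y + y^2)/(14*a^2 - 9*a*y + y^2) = (-3*a + y)/(-2*a + y)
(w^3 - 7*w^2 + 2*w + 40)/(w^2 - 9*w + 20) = w + 2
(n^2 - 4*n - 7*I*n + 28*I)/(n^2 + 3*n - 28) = (n - 7*I)/(n + 7)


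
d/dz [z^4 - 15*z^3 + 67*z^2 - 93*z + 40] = 4*z^3 - 45*z^2 + 134*z - 93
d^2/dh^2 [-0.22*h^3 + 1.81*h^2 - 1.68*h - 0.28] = 3.62 - 1.32*h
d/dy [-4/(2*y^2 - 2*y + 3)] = 8*(2*y - 1)/(2*y^2 - 2*y + 3)^2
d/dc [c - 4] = 1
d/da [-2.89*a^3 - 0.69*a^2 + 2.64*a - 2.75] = -8.67*a^2 - 1.38*a + 2.64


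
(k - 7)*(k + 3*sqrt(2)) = k^2 - 7*k + 3*sqrt(2)*k - 21*sqrt(2)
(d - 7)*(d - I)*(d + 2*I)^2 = d^4 - 7*d^3 + 3*I*d^3 - 21*I*d^2 + 4*I*d - 28*I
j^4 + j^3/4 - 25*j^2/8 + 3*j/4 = j*(j - 3/2)*(j - 1/4)*(j + 2)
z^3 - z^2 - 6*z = z*(z - 3)*(z + 2)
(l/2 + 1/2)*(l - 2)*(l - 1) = l^3/2 - l^2 - l/2 + 1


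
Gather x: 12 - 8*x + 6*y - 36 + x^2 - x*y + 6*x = x^2 + x*(-y - 2) + 6*y - 24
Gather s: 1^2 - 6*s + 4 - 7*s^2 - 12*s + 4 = -7*s^2 - 18*s + 9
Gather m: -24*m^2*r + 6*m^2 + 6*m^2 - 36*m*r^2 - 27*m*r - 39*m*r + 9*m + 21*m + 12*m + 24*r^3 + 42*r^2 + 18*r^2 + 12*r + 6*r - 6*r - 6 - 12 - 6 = m^2*(12 - 24*r) + m*(-36*r^2 - 66*r + 42) + 24*r^3 + 60*r^2 + 12*r - 24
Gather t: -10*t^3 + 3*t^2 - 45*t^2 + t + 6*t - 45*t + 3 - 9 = -10*t^3 - 42*t^2 - 38*t - 6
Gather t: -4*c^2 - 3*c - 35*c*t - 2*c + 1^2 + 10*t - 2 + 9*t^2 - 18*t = -4*c^2 - 5*c + 9*t^2 + t*(-35*c - 8) - 1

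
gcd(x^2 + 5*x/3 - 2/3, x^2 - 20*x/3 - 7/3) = 1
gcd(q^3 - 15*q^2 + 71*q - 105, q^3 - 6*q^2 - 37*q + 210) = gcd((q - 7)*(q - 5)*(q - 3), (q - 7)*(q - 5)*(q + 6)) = q^2 - 12*q + 35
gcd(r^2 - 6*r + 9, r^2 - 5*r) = 1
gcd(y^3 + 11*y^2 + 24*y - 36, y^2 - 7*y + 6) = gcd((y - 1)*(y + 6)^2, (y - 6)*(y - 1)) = y - 1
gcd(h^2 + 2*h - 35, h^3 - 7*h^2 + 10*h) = h - 5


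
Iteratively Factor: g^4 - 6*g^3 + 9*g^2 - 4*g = (g - 1)*(g^3 - 5*g^2 + 4*g) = (g - 4)*(g - 1)*(g^2 - g) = (g - 4)*(g - 1)^2*(g)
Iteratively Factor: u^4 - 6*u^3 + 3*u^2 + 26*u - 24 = (u - 4)*(u^3 - 2*u^2 - 5*u + 6) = (u - 4)*(u - 3)*(u^2 + u - 2) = (u - 4)*(u - 3)*(u - 1)*(u + 2)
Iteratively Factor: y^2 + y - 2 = (y + 2)*(y - 1)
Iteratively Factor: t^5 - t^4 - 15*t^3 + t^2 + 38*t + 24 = (t + 1)*(t^4 - 2*t^3 - 13*t^2 + 14*t + 24) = (t + 1)^2*(t^3 - 3*t^2 - 10*t + 24) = (t - 4)*(t + 1)^2*(t^2 + t - 6) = (t - 4)*(t - 2)*(t + 1)^2*(t + 3)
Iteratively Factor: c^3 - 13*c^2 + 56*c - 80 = (c - 4)*(c^2 - 9*c + 20) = (c - 5)*(c - 4)*(c - 4)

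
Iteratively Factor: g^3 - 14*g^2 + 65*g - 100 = (g - 5)*(g^2 - 9*g + 20) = (g - 5)*(g - 4)*(g - 5)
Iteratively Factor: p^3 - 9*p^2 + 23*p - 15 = (p - 3)*(p^2 - 6*p + 5) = (p - 5)*(p - 3)*(p - 1)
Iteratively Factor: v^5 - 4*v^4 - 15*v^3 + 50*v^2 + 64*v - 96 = (v + 3)*(v^4 - 7*v^3 + 6*v^2 + 32*v - 32) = (v - 1)*(v + 3)*(v^3 - 6*v^2 + 32) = (v - 4)*(v - 1)*(v + 3)*(v^2 - 2*v - 8) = (v - 4)^2*(v - 1)*(v + 3)*(v + 2)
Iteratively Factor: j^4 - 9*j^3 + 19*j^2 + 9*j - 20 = (j + 1)*(j^3 - 10*j^2 + 29*j - 20) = (j - 5)*(j + 1)*(j^2 - 5*j + 4) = (j - 5)*(j - 4)*(j + 1)*(j - 1)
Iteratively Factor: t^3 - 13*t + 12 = (t - 1)*(t^2 + t - 12) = (t - 3)*(t - 1)*(t + 4)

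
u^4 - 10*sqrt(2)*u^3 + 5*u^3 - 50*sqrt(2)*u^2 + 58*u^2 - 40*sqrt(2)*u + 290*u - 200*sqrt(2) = (u + 5)*(u - 5*sqrt(2))*(u - 4*sqrt(2))*(u - sqrt(2))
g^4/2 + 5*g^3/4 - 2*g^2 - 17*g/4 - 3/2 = (g/2 + 1/2)*(g - 2)*(g + 1/2)*(g + 3)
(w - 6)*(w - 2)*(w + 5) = w^3 - 3*w^2 - 28*w + 60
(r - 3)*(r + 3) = r^2 - 9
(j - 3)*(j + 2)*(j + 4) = j^3 + 3*j^2 - 10*j - 24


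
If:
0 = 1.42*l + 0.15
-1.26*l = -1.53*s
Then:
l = -0.11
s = -0.09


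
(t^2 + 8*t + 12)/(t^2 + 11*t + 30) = (t + 2)/(t + 5)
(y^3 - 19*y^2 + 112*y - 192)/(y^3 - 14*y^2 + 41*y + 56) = (y^2 - 11*y + 24)/(y^2 - 6*y - 7)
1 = 1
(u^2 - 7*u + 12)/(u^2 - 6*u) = (u^2 - 7*u + 12)/(u*(u - 6))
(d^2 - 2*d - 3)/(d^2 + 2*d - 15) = (d + 1)/(d + 5)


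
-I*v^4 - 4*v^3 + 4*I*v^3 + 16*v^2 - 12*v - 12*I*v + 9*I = (v - 3)*(v - 3*I)*(v - I)*(-I*v + I)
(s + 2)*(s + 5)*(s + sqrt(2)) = s^3 + sqrt(2)*s^2 + 7*s^2 + 7*sqrt(2)*s + 10*s + 10*sqrt(2)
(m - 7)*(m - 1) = m^2 - 8*m + 7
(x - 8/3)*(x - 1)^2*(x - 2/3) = x^4 - 16*x^3/3 + 85*x^2/9 - 62*x/9 + 16/9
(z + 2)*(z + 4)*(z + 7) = z^3 + 13*z^2 + 50*z + 56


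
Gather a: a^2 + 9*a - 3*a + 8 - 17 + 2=a^2 + 6*a - 7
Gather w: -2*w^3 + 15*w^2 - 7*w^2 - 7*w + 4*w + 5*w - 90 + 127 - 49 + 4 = -2*w^3 + 8*w^2 + 2*w - 8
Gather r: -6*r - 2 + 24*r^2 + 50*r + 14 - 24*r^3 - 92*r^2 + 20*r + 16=-24*r^3 - 68*r^2 + 64*r + 28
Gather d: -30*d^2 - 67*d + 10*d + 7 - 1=-30*d^2 - 57*d + 6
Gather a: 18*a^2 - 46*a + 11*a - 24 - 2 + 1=18*a^2 - 35*a - 25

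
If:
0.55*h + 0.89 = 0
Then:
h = -1.62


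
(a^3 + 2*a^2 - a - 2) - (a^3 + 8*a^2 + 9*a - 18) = -6*a^2 - 10*a + 16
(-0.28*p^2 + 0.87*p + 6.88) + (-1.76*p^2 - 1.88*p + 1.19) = -2.04*p^2 - 1.01*p + 8.07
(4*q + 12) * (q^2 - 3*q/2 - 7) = 4*q^3 + 6*q^2 - 46*q - 84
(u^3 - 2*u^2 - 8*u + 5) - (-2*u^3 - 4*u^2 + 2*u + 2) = 3*u^3 + 2*u^2 - 10*u + 3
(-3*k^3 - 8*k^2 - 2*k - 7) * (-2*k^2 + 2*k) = 6*k^5 + 10*k^4 - 12*k^3 + 10*k^2 - 14*k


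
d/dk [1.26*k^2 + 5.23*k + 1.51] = 2.52*k + 5.23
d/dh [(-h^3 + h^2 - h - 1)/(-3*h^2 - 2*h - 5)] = (3*h^4 + 4*h^3 + 10*h^2 - 16*h + 3)/(9*h^4 + 12*h^3 + 34*h^2 + 20*h + 25)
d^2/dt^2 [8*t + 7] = 0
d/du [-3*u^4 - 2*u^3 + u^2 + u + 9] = -12*u^3 - 6*u^2 + 2*u + 1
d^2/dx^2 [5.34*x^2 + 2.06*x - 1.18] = 10.6800000000000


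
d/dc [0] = 0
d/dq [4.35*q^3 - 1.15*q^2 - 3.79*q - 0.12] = 13.05*q^2 - 2.3*q - 3.79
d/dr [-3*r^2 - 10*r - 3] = -6*r - 10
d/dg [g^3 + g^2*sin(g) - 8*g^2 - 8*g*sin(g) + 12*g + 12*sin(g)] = g^2*cos(g) + 3*g^2 + 2*g*sin(g) - 8*g*cos(g) - 16*g - 8*sin(g) + 12*cos(g) + 12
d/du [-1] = 0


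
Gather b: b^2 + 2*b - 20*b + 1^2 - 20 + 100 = b^2 - 18*b + 81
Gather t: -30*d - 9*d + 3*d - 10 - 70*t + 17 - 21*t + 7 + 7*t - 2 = -36*d - 84*t + 12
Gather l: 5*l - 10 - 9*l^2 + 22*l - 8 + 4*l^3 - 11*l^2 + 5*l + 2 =4*l^3 - 20*l^2 + 32*l - 16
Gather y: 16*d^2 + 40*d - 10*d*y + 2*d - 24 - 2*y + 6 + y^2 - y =16*d^2 + 42*d + y^2 + y*(-10*d - 3) - 18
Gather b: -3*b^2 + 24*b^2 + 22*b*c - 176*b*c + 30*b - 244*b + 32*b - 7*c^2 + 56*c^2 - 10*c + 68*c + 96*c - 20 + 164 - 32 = 21*b^2 + b*(-154*c - 182) + 49*c^2 + 154*c + 112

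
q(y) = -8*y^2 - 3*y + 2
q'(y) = -16*y - 3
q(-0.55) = 1.23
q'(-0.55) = 5.80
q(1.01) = -9.19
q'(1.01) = -19.16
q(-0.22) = 2.27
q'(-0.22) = 0.52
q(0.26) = 0.68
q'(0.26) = -7.16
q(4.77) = -194.33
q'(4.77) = -79.32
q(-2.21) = -30.44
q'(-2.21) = 32.36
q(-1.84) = -19.56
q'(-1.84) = 26.44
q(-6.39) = -305.49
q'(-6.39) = 99.24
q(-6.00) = -268.00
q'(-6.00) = 93.00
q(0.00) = 2.00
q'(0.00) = -3.00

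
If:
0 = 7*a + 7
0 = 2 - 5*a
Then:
No Solution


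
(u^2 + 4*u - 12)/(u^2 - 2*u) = (u + 6)/u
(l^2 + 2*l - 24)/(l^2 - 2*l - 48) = (l - 4)/(l - 8)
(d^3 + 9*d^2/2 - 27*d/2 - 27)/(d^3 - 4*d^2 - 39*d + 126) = (d + 3/2)/(d - 7)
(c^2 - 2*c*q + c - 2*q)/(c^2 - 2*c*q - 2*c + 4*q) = (c + 1)/(c - 2)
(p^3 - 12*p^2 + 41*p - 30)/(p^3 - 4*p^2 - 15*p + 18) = (p - 5)/(p + 3)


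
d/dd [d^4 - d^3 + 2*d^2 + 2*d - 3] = 4*d^3 - 3*d^2 + 4*d + 2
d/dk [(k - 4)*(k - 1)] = 2*k - 5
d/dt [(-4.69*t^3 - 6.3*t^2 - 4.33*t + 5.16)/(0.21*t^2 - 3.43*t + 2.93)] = (-0.9849*t^4 + 32.1734*t^3 - 18.7068*t^2 - 39.0852*t + 5.0119)/(0.0441*t^4 - 1.4406*t^3 + 12.9955*t^2 - 20.0998*t + 8.5849)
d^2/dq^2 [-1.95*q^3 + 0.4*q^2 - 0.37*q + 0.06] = 0.8 - 11.7*q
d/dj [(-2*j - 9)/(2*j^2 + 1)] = 2*(2*j^2 + 18*j - 1)/(4*j^4 + 4*j^2 + 1)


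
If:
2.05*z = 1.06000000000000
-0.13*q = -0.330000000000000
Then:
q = 2.54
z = 0.52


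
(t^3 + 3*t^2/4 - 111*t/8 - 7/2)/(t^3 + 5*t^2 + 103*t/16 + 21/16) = 2*(2*t^2 + t - 28)/(4*t^2 + 19*t + 21)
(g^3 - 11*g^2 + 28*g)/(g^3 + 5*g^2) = (g^2 - 11*g + 28)/(g*(g + 5))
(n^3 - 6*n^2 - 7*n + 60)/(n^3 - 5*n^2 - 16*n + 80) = (n + 3)/(n + 4)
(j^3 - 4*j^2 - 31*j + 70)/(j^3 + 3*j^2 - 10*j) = (j - 7)/j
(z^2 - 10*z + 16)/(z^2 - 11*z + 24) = (z - 2)/(z - 3)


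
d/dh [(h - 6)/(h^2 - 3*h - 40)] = (h^2 - 3*h - (h - 6)*(2*h - 3) - 40)/(-h^2 + 3*h + 40)^2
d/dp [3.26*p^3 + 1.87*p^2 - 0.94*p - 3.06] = 9.78*p^2 + 3.74*p - 0.94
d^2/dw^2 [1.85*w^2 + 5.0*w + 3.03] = 3.70000000000000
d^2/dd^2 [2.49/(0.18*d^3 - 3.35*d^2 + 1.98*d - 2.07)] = ((16.683 - 2.6892*d)*(0.18*d^3 - 3.35*d^2 + 1.98*d - 2.07) + 2.49*(0.54*d^2 - 6.7*d + 1.98)*(1.08*d^2 - 13.4*d + 3.96))/(0.18*d^3 - 3.35*d^2 + 1.98*d - 2.07)^3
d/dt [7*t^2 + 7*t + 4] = 14*t + 7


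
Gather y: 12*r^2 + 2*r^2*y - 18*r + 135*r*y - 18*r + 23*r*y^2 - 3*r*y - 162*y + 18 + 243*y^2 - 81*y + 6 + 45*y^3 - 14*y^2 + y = 12*r^2 - 36*r + 45*y^3 + y^2*(23*r + 229) + y*(2*r^2 + 132*r - 242) + 24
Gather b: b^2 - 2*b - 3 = b^2 - 2*b - 3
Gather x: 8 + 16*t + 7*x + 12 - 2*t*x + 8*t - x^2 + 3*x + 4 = 24*t - x^2 + x*(10 - 2*t) + 24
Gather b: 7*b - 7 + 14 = 7*b + 7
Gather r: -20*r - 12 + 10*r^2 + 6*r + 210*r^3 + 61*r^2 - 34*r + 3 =210*r^3 + 71*r^2 - 48*r - 9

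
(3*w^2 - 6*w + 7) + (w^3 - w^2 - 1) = w^3 + 2*w^2 - 6*w + 6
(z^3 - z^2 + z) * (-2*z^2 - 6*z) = -2*z^5 - 4*z^4 + 4*z^3 - 6*z^2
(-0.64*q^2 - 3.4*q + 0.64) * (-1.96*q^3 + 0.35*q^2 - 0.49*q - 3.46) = 1.2544*q^5 + 6.44*q^4 - 2.1308*q^3 + 4.1044*q^2 + 11.4504*q - 2.2144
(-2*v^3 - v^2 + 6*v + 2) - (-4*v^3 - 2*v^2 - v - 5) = 2*v^3 + v^2 + 7*v + 7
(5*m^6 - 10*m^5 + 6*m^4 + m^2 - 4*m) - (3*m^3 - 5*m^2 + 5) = 5*m^6 - 10*m^5 + 6*m^4 - 3*m^3 + 6*m^2 - 4*m - 5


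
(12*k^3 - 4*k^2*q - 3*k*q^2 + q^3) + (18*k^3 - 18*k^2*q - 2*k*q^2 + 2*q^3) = 30*k^3 - 22*k^2*q - 5*k*q^2 + 3*q^3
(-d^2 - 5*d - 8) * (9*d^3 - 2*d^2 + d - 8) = -9*d^5 - 43*d^4 - 63*d^3 + 19*d^2 + 32*d + 64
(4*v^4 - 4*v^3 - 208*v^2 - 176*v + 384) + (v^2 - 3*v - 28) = 4*v^4 - 4*v^3 - 207*v^2 - 179*v + 356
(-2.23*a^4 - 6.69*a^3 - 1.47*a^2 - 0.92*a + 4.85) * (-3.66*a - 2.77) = 8.1618*a^5 + 30.6625*a^4 + 23.9115*a^3 + 7.4391*a^2 - 15.2026*a - 13.4345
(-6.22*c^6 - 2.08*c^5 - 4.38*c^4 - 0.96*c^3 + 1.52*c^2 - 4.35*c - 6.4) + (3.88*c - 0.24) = -6.22*c^6 - 2.08*c^5 - 4.38*c^4 - 0.96*c^3 + 1.52*c^2 - 0.47*c - 6.64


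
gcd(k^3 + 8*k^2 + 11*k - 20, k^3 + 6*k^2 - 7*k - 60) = k^2 + 9*k + 20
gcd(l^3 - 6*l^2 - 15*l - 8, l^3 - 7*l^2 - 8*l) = l^2 - 7*l - 8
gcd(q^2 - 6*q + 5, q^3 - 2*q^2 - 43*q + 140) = q - 5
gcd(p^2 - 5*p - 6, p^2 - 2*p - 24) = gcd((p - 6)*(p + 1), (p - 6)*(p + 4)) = p - 6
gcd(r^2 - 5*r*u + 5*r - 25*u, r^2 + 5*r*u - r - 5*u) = 1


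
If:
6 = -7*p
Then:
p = -6/7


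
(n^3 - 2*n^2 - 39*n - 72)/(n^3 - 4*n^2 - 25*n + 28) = (n^3 - 2*n^2 - 39*n - 72)/(n^3 - 4*n^2 - 25*n + 28)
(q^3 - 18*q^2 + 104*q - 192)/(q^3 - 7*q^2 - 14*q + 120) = (q^2 - 12*q + 32)/(q^2 - q - 20)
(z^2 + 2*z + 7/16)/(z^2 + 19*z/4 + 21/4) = (z + 1/4)/(z + 3)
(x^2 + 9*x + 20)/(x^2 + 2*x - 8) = (x + 5)/(x - 2)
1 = 1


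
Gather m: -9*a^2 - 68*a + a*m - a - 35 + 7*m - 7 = -9*a^2 - 69*a + m*(a + 7) - 42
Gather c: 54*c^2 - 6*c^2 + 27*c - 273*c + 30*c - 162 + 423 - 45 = 48*c^2 - 216*c + 216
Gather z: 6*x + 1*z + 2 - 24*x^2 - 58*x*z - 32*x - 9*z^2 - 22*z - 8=-24*x^2 - 26*x - 9*z^2 + z*(-58*x - 21) - 6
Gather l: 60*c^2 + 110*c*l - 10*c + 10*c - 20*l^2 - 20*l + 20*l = 60*c^2 + 110*c*l - 20*l^2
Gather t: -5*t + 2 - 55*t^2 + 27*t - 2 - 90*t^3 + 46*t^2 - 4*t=-90*t^3 - 9*t^2 + 18*t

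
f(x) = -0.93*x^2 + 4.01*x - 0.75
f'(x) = 4.01 - 1.86*x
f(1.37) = 3.00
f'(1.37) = 1.46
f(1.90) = 3.51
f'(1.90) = 0.48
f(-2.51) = -16.67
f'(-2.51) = 8.68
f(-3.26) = -23.71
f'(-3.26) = 10.07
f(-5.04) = -44.58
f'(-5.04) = 13.38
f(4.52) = -1.63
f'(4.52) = -4.40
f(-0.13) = -1.29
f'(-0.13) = 4.25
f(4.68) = -2.35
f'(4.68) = -4.69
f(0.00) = -0.75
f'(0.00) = 4.01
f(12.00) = -86.55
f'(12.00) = -18.31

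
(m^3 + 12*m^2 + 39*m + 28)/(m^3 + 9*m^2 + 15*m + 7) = (m + 4)/(m + 1)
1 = 1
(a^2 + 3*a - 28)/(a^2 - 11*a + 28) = (a + 7)/(a - 7)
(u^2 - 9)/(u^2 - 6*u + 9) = (u + 3)/(u - 3)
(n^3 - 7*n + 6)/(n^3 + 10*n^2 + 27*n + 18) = (n^2 - 3*n + 2)/(n^2 + 7*n + 6)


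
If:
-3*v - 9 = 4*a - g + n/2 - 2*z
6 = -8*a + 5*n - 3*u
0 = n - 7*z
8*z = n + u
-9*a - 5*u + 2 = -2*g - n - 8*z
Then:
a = 4*z - 3/4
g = 13*z - 35/8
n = 7*z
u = z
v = -3*z/2 - 83/24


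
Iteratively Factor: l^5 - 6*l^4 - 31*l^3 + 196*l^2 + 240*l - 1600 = (l - 5)*(l^4 - l^3 - 36*l^2 + 16*l + 320) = (l - 5)*(l + 4)*(l^3 - 5*l^2 - 16*l + 80) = (l - 5)^2*(l + 4)*(l^2 - 16) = (l - 5)^2*(l + 4)^2*(l - 4)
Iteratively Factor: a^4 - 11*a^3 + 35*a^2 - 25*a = (a - 5)*(a^3 - 6*a^2 + 5*a) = (a - 5)^2*(a^2 - a) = (a - 5)^2*(a - 1)*(a)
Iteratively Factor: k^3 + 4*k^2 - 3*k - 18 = (k + 3)*(k^2 + k - 6) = (k - 2)*(k + 3)*(k + 3)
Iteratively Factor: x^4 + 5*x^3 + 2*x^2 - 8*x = (x + 2)*(x^3 + 3*x^2 - 4*x) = (x + 2)*(x + 4)*(x^2 - x) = (x - 1)*(x + 2)*(x + 4)*(x)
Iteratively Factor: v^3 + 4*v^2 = (v)*(v^2 + 4*v) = v^2*(v + 4)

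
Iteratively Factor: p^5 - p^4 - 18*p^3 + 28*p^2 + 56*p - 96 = (p - 3)*(p^4 + 2*p^3 - 12*p^2 - 8*p + 32) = (p - 3)*(p - 2)*(p^3 + 4*p^2 - 4*p - 16) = (p - 3)*(p - 2)*(p + 4)*(p^2 - 4) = (p - 3)*(p - 2)^2*(p + 4)*(p + 2)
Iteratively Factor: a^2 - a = (a)*(a - 1)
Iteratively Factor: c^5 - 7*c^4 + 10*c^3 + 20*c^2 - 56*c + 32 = (c + 2)*(c^4 - 9*c^3 + 28*c^2 - 36*c + 16) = (c - 2)*(c + 2)*(c^3 - 7*c^2 + 14*c - 8) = (c - 4)*(c - 2)*(c + 2)*(c^2 - 3*c + 2) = (c - 4)*(c - 2)*(c - 1)*(c + 2)*(c - 2)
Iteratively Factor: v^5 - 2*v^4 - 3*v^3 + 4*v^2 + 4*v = (v + 1)*(v^4 - 3*v^3 + 4*v) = (v - 2)*(v + 1)*(v^3 - v^2 - 2*v) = v*(v - 2)*(v + 1)*(v^2 - v - 2) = v*(v - 2)^2*(v + 1)*(v + 1)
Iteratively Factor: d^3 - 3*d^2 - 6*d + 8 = (d - 1)*(d^2 - 2*d - 8) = (d - 4)*(d - 1)*(d + 2)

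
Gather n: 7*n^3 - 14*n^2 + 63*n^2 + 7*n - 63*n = 7*n^3 + 49*n^2 - 56*n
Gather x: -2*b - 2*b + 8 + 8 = 16 - 4*b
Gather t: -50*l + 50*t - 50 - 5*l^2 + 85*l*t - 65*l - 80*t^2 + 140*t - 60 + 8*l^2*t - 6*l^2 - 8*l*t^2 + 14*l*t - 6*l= -11*l^2 - 121*l + t^2*(-8*l - 80) + t*(8*l^2 + 99*l + 190) - 110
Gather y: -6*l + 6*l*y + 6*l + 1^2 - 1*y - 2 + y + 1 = 6*l*y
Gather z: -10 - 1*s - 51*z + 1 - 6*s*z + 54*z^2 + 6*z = -s + 54*z^2 + z*(-6*s - 45) - 9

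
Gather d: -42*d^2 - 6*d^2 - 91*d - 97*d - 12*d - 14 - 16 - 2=-48*d^2 - 200*d - 32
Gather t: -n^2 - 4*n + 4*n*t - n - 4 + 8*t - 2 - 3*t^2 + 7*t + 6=-n^2 - 5*n - 3*t^2 + t*(4*n + 15)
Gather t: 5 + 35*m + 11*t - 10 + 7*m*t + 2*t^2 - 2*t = 35*m + 2*t^2 + t*(7*m + 9) - 5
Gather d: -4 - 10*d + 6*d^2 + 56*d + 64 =6*d^2 + 46*d + 60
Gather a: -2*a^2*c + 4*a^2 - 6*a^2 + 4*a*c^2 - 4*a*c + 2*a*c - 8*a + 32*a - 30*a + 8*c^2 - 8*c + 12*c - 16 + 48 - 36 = a^2*(-2*c - 2) + a*(4*c^2 - 2*c - 6) + 8*c^2 + 4*c - 4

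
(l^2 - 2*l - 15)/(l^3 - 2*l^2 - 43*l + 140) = (l + 3)/(l^2 + 3*l - 28)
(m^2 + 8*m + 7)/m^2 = 1 + 8/m + 7/m^2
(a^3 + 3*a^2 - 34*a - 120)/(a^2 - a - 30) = a + 4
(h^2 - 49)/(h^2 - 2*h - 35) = (h + 7)/(h + 5)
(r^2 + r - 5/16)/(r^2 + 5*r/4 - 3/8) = (4*r + 5)/(2*(2*r + 3))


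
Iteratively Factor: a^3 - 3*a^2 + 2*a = (a)*(a^2 - 3*a + 2) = a*(a - 2)*(a - 1)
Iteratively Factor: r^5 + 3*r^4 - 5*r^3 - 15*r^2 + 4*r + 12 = (r + 3)*(r^4 - 5*r^2 + 4) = (r + 1)*(r + 3)*(r^3 - r^2 - 4*r + 4) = (r + 1)*(r + 2)*(r + 3)*(r^2 - 3*r + 2) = (r - 2)*(r + 1)*(r + 2)*(r + 3)*(r - 1)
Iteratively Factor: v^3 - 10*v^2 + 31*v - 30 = (v - 5)*(v^2 - 5*v + 6) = (v - 5)*(v - 3)*(v - 2)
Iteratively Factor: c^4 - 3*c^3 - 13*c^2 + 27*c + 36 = (c - 4)*(c^3 + c^2 - 9*c - 9) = (c - 4)*(c + 3)*(c^2 - 2*c - 3) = (c - 4)*(c - 3)*(c + 3)*(c + 1)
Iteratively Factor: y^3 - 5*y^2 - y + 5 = (y + 1)*(y^2 - 6*y + 5) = (y - 1)*(y + 1)*(y - 5)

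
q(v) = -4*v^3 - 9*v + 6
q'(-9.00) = -981.00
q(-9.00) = 3003.00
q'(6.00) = -441.00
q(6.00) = -912.00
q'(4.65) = -268.47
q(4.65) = -438.03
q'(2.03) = -58.45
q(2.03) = -45.73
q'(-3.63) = -167.12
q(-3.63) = 230.00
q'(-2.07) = -60.42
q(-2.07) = 60.11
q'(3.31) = -140.47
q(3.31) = -168.85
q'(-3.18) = -130.35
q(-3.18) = 163.25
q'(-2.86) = -107.16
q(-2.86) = 125.31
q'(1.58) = -38.96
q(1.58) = -24.00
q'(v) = -12*v^2 - 9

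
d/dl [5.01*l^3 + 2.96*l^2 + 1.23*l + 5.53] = 15.03*l^2 + 5.92*l + 1.23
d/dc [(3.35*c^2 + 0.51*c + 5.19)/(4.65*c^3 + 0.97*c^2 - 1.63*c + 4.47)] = (-15.5775*c^4 - 4.743*c^3 - 78.3557*c^2 + 19.8804*c + 10.7394)/(21.6225*c^6 + 9.021*c^5 - 14.2181*c^4 + 38.4088*c^3 + 11.3287*c^2 - 14.5722*c + 19.9809)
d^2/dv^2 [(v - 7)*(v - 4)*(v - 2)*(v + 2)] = 12*v^2 - 66*v + 48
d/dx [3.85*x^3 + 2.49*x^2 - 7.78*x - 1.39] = 11.55*x^2 + 4.98*x - 7.78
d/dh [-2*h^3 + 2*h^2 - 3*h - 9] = -6*h^2 + 4*h - 3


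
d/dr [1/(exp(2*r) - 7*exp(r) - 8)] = (7 - 2*exp(r))*exp(r)/(-exp(2*r) + 7*exp(r) + 8)^2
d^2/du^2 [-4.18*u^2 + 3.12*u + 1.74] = -8.36000000000000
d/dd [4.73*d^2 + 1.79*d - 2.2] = 9.46*d + 1.79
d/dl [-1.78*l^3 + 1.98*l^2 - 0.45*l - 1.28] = -5.34*l^2 + 3.96*l - 0.45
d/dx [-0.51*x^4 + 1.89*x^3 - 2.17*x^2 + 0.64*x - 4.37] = -2.04*x^3 + 5.67*x^2 - 4.34*x + 0.64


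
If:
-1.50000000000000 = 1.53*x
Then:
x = -0.98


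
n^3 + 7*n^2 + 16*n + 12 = (n + 2)^2*(n + 3)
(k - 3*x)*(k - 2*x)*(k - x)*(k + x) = k^4 - 5*k^3*x + 5*k^2*x^2 + 5*k*x^3 - 6*x^4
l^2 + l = l*(l + 1)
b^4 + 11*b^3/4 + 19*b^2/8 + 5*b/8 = b*(b + 1/2)*(b + 1)*(b + 5/4)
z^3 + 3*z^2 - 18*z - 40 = (z - 4)*(z + 2)*(z + 5)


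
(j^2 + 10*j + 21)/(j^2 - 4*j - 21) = (j + 7)/(j - 7)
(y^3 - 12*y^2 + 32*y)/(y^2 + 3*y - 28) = y*(y - 8)/(y + 7)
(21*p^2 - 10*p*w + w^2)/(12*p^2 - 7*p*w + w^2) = (7*p - w)/(4*p - w)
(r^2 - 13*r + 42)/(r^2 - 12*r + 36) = (r - 7)/(r - 6)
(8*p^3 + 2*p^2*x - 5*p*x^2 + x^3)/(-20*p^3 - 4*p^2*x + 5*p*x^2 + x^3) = (-4*p^2 - 3*p*x + x^2)/(10*p^2 + 7*p*x + x^2)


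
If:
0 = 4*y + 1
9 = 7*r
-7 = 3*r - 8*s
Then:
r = 9/7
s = 19/14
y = -1/4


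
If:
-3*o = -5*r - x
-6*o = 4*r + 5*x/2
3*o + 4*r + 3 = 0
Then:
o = -17/53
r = -27/53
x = 84/53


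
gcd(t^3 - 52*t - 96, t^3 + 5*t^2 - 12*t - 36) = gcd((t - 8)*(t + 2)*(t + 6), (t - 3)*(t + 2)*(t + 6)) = t^2 + 8*t + 12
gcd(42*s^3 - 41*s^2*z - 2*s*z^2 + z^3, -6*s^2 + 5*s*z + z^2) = -6*s^2 + 5*s*z + z^2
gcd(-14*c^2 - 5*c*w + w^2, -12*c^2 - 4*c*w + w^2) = 2*c + w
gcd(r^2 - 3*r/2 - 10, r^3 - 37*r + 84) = r - 4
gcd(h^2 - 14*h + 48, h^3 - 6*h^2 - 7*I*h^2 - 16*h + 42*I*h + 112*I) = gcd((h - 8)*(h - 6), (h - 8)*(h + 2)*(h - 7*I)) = h - 8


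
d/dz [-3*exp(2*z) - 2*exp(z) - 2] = (-6*exp(z) - 2)*exp(z)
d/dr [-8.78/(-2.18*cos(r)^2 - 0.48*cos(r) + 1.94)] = (38.2808*cos(r) + 4.2144)*sin(r)/(2.18*cos(r)^2 + 0.48*cos(r) - 1.94)^2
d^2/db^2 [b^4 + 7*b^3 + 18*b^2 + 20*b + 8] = 12*b^2 + 42*b + 36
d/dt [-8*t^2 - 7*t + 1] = -16*t - 7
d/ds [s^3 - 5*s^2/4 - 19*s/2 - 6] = 3*s^2 - 5*s/2 - 19/2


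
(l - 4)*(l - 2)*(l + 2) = l^3 - 4*l^2 - 4*l + 16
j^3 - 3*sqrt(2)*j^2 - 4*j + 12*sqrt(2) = (j - 2)*(j + 2)*(j - 3*sqrt(2))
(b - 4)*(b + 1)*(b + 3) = b^3 - 13*b - 12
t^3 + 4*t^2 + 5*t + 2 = (t + 1)^2*(t + 2)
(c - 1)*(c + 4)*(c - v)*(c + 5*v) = c^4 + 4*c^3*v + 3*c^3 - 5*c^2*v^2 + 12*c^2*v - 4*c^2 - 15*c*v^2 - 16*c*v + 20*v^2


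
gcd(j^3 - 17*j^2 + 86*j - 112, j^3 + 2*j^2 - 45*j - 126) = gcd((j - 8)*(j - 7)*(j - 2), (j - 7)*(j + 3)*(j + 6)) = j - 7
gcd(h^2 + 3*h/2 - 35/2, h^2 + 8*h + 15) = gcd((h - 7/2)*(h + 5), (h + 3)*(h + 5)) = h + 5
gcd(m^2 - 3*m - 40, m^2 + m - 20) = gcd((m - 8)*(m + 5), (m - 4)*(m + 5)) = m + 5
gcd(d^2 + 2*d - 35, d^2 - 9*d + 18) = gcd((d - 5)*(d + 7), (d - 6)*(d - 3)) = 1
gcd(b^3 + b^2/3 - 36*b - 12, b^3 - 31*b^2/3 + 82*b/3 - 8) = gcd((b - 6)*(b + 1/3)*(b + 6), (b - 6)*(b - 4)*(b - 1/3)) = b - 6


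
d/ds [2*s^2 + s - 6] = 4*s + 1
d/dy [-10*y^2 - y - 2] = -20*y - 1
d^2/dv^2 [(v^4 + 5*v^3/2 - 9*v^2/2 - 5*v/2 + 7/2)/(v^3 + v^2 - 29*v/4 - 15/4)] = 4*(40*v^6 + 1164*v^5 + 3786*v^4 + 6877*v^3 + 3705*v^2 + 1299*v + 6457)/(64*v^9 + 192*v^8 - 1200*v^7 - 3440*v^6 + 7260*v^5 + 19812*v^4 - 11249*v^3 - 35145*v^2 - 19575*v - 3375)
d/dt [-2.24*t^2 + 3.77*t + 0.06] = 3.77 - 4.48*t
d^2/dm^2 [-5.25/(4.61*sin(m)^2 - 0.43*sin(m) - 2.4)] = (-446.2941*sin(m)^4 + 31.221225*sin(m)^3 + 436.126425*sin(m)^2 - 57.02445*sin(m) + 118.11345)/(-4.61*sin(m)^2 + 0.43*sin(m) + 2.4)^3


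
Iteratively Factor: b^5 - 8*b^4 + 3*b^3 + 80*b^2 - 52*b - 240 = (b - 5)*(b^4 - 3*b^3 - 12*b^2 + 20*b + 48) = (b - 5)*(b + 2)*(b^3 - 5*b^2 - 2*b + 24) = (b - 5)*(b + 2)^2*(b^2 - 7*b + 12) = (b - 5)*(b - 4)*(b + 2)^2*(b - 3)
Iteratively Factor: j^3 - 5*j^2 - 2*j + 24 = (j - 3)*(j^2 - 2*j - 8) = (j - 3)*(j + 2)*(j - 4)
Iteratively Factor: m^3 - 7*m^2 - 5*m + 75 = (m - 5)*(m^2 - 2*m - 15) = (m - 5)^2*(m + 3)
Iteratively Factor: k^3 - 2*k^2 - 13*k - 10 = (k + 2)*(k^2 - 4*k - 5) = (k + 1)*(k + 2)*(k - 5)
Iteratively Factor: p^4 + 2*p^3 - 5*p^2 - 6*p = (p - 2)*(p^3 + 4*p^2 + 3*p) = (p - 2)*(p + 1)*(p^2 + 3*p) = p*(p - 2)*(p + 1)*(p + 3)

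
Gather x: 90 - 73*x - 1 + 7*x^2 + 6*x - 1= 7*x^2 - 67*x + 88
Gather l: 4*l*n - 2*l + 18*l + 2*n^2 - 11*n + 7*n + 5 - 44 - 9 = l*(4*n + 16) + 2*n^2 - 4*n - 48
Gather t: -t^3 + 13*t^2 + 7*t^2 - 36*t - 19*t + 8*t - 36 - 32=-t^3 + 20*t^2 - 47*t - 68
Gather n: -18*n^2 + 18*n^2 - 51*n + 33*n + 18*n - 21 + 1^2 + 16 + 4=0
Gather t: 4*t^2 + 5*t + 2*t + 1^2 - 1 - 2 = 4*t^2 + 7*t - 2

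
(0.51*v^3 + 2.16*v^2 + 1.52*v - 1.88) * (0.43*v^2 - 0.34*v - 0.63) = 0.2193*v^5 + 0.7554*v^4 - 0.4021*v^3 - 2.686*v^2 - 0.3184*v + 1.1844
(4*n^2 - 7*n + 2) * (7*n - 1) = 28*n^3 - 53*n^2 + 21*n - 2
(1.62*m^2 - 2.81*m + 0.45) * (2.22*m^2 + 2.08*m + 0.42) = 3.5964*m^4 - 2.8686*m^3 - 4.1654*m^2 - 0.2442*m + 0.189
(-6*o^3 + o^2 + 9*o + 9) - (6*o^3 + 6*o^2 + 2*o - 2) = -12*o^3 - 5*o^2 + 7*o + 11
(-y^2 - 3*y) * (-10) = 10*y^2 + 30*y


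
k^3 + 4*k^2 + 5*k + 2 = (k + 1)^2*(k + 2)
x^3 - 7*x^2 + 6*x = x*(x - 6)*(x - 1)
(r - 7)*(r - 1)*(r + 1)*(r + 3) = r^4 - 4*r^3 - 22*r^2 + 4*r + 21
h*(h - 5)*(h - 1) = h^3 - 6*h^2 + 5*h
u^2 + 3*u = u*(u + 3)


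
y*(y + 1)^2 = y^3 + 2*y^2 + y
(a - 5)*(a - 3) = a^2 - 8*a + 15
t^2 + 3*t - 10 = (t - 2)*(t + 5)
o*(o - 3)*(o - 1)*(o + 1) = o^4 - 3*o^3 - o^2 + 3*o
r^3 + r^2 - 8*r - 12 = (r - 3)*(r + 2)^2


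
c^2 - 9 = (c - 3)*(c + 3)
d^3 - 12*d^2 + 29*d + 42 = (d - 7)*(d - 6)*(d + 1)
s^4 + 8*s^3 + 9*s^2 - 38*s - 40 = (s - 2)*(s + 1)*(s + 4)*(s + 5)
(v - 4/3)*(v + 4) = v^2 + 8*v/3 - 16/3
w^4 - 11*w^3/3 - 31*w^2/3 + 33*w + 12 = (w - 4)*(w - 3)*(w + 1/3)*(w + 3)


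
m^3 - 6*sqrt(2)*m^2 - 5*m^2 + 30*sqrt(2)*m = m*(m - 5)*(m - 6*sqrt(2))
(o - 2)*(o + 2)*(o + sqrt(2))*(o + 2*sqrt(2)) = o^4 + 3*sqrt(2)*o^3 - 12*sqrt(2)*o - 16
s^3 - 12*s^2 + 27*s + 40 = (s - 8)*(s - 5)*(s + 1)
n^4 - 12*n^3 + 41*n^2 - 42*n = n*(n - 7)*(n - 3)*(n - 2)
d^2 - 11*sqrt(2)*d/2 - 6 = (d - 6*sqrt(2))*(d + sqrt(2)/2)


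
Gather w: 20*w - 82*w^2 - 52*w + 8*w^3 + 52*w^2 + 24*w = 8*w^3 - 30*w^2 - 8*w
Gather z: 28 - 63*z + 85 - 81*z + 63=176 - 144*z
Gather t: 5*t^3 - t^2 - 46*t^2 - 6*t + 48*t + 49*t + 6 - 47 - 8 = 5*t^3 - 47*t^2 + 91*t - 49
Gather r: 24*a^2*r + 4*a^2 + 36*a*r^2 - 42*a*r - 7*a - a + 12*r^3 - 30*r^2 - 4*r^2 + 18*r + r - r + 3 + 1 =4*a^2 - 8*a + 12*r^3 + r^2*(36*a - 34) + r*(24*a^2 - 42*a + 18) + 4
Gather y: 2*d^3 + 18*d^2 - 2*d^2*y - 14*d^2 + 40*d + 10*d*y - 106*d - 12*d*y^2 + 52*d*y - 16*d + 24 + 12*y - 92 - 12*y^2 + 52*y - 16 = 2*d^3 + 4*d^2 - 82*d + y^2*(-12*d - 12) + y*(-2*d^2 + 62*d + 64) - 84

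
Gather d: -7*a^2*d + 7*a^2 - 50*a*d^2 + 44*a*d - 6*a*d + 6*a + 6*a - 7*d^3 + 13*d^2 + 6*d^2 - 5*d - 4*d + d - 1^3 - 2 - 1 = 7*a^2 + 12*a - 7*d^3 + d^2*(19 - 50*a) + d*(-7*a^2 + 38*a - 8) - 4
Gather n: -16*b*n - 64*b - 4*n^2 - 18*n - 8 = -64*b - 4*n^2 + n*(-16*b - 18) - 8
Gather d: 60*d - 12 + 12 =60*d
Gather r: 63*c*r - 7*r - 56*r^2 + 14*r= -56*r^2 + r*(63*c + 7)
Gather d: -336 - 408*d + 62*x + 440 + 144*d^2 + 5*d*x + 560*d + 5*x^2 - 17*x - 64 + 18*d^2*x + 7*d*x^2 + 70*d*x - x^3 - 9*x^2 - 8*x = d^2*(18*x + 144) + d*(7*x^2 + 75*x + 152) - x^3 - 4*x^2 + 37*x + 40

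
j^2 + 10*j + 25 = (j + 5)^2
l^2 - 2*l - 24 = (l - 6)*(l + 4)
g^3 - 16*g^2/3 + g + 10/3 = (g - 5)*(g - 1)*(g + 2/3)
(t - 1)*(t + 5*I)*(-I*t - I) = -I*t^3 + 5*t^2 + I*t - 5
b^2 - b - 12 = (b - 4)*(b + 3)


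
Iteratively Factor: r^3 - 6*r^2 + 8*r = (r - 4)*(r^2 - 2*r) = (r - 4)*(r - 2)*(r)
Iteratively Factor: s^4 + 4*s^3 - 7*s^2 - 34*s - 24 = (s - 3)*(s^3 + 7*s^2 + 14*s + 8) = (s - 3)*(s + 2)*(s^2 + 5*s + 4) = (s - 3)*(s + 1)*(s + 2)*(s + 4)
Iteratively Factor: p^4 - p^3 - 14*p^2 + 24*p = (p - 3)*(p^3 + 2*p^2 - 8*p) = (p - 3)*(p - 2)*(p^2 + 4*p) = (p - 3)*(p - 2)*(p + 4)*(p)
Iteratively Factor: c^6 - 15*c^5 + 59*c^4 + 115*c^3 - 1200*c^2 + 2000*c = (c + 4)*(c^5 - 19*c^4 + 135*c^3 - 425*c^2 + 500*c) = (c - 4)*(c + 4)*(c^4 - 15*c^3 + 75*c^2 - 125*c) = c*(c - 4)*(c + 4)*(c^3 - 15*c^2 + 75*c - 125) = c*(c - 5)*(c - 4)*(c + 4)*(c^2 - 10*c + 25) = c*(c - 5)^2*(c - 4)*(c + 4)*(c - 5)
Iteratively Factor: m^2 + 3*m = (m)*(m + 3)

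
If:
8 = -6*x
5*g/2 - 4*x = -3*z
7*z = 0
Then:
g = -32/15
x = -4/3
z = 0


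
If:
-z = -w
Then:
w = z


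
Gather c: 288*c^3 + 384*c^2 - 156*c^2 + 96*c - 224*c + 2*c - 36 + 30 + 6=288*c^3 + 228*c^2 - 126*c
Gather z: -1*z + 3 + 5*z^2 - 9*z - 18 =5*z^2 - 10*z - 15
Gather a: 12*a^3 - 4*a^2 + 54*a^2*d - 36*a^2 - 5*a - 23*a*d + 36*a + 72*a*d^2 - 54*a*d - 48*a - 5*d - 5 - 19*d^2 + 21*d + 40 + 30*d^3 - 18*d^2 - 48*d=12*a^3 + a^2*(54*d - 40) + a*(72*d^2 - 77*d - 17) + 30*d^3 - 37*d^2 - 32*d + 35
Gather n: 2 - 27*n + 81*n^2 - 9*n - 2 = 81*n^2 - 36*n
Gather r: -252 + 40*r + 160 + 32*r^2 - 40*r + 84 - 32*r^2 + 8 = 0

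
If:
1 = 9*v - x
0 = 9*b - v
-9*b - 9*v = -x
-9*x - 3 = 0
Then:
No Solution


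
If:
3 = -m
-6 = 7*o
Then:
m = -3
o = -6/7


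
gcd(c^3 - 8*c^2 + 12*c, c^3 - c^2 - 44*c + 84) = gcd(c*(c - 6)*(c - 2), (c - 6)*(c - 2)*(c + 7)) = c^2 - 8*c + 12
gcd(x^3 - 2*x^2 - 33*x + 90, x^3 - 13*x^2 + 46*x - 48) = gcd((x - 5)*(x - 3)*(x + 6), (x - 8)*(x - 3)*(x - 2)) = x - 3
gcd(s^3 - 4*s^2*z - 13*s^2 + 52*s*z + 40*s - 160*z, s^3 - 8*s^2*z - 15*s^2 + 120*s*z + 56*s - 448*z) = s - 8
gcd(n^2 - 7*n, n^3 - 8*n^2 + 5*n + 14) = n - 7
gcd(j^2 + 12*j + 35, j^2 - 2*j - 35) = j + 5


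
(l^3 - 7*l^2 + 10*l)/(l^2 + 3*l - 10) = l*(l - 5)/(l + 5)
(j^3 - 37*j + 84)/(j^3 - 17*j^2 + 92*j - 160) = (j^2 + 4*j - 21)/(j^2 - 13*j + 40)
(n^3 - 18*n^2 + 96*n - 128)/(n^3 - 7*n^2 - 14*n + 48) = (n - 8)/(n + 3)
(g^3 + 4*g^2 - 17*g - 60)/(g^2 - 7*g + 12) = (g^2 + 8*g + 15)/(g - 3)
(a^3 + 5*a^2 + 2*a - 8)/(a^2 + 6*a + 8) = a - 1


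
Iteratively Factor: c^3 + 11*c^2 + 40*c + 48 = (c + 3)*(c^2 + 8*c + 16) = (c + 3)*(c + 4)*(c + 4)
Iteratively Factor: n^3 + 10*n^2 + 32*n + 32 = (n + 4)*(n^2 + 6*n + 8) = (n + 2)*(n + 4)*(n + 4)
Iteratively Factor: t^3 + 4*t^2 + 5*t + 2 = (t + 2)*(t^2 + 2*t + 1) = (t + 1)*(t + 2)*(t + 1)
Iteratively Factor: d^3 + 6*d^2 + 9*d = (d)*(d^2 + 6*d + 9) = d*(d + 3)*(d + 3)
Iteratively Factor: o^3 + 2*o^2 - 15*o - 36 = (o - 4)*(o^2 + 6*o + 9) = (o - 4)*(o + 3)*(o + 3)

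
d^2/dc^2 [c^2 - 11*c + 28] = 2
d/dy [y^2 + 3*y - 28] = 2*y + 3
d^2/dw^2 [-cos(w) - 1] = cos(w)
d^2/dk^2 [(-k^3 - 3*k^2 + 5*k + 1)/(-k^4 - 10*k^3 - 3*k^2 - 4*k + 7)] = 2*(k^9 + 9*k^8 + 51*k^7 - 177*k^6 - 1803*k^5 - 705*k^4 + 1028*k^3 - 2184*k^2 - 414*k - 30)/(k^12 + 30*k^11 + 309*k^10 + 1192*k^9 + 1146*k^8 + 1122*k^7 - 1431*k^6 - 840*k^5 - 1578*k^4 + 1030*k^3 + 105*k^2 + 588*k - 343)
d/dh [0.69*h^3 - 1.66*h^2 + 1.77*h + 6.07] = 2.07*h^2 - 3.32*h + 1.77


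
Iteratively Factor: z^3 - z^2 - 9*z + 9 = (z - 3)*(z^2 + 2*z - 3) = (z - 3)*(z + 3)*(z - 1)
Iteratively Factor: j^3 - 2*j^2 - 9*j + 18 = (j - 3)*(j^2 + j - 6) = (j - 3)*(j + 3)*(j - 2)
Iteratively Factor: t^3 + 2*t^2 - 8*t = (t)*(t^2 + 2*t - 8) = t*(t + 4)*(t - 2)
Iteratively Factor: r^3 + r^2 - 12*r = (r + 4)*(r^2 - 3*r) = r*(r + 4)*(r - 3)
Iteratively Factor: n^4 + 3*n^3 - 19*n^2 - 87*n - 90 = (n + 3)*(n^3 - 19*n - 30) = (n + 3)^2*(n^2 - 3*n - 10) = (n - 5)*(n + 3)^2*(n + 2)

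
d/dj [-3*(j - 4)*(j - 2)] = 18 - 6*j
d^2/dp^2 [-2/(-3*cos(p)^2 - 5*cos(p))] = 2*(-9*(1 - cos(2*p))^2 + 225*cos(p)/4 - 43*cos(2*p)/2 - 45*cos(3*p)/4 + 129/2)/((3*cos(p) + 5)^3*cos(p)^3)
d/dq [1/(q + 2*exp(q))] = (-2*exp(q) - 1)/(q + 2*exp(q))^2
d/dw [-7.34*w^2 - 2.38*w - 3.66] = -14.68*w - 2.38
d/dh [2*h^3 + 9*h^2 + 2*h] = 6*h^2 + 18*h + 2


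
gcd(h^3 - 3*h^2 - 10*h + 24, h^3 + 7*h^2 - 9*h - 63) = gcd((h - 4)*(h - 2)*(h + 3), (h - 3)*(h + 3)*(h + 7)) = h + 3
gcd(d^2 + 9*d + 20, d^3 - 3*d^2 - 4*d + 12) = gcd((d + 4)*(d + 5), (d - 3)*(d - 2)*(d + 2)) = 1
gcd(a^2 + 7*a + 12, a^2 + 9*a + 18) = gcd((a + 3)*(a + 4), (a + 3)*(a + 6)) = a + 3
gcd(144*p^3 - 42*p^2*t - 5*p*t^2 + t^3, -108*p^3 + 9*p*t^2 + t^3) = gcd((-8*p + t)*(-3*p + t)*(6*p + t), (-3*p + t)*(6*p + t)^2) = 18*p^2 - 3*p*t - t^2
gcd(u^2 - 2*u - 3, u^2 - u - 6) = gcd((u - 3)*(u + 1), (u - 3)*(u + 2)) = u - 3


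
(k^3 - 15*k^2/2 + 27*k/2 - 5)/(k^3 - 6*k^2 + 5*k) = (k^2 - 5*k/2 + 1)/(k*(k - 1))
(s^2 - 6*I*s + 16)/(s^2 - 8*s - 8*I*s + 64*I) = (s + 2*I)/(s - 8)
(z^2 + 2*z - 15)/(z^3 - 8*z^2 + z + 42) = (z + 5)/(z^2 - 5*z - 14)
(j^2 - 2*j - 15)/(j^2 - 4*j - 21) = (j - 5)/(j - 7)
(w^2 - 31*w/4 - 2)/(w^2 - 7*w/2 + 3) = (4*w^2 - 31*w - 8)/(2*(2*w^2 - 7*w + 6))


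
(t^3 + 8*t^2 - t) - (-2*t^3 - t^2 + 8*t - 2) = 3*t^3 + 9*t^2 - 9*t + 2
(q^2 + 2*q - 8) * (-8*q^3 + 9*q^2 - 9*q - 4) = -8*q^5 - 7*q^4 + 73*q^3 - 94*q^2 + 64*q + 32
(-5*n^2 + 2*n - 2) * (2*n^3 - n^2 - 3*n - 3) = -10*n^5 + 9*n^4 + 9*n^3 + 11*n^2 + 6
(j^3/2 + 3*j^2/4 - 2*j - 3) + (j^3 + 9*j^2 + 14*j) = 3*j^3/2 + 39*j^2/4 + 12*j - 3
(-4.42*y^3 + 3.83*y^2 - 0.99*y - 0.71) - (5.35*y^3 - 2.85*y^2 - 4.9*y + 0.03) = -9.77*y^3 + 6.68*y^2 + 3.91*y - 0.74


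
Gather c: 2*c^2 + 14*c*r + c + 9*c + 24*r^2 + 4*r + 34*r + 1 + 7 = 2*c^2 + c*(14*r + 10) + 24*r^2 + 38*r + 8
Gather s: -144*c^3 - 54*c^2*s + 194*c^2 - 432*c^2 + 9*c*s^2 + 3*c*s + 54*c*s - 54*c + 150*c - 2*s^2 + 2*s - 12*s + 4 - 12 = -144*c^3 - 238*c^2 + 96*c + s^2*(9*c - 2) + s*(-54*c^2 + 57*c - 10) - 8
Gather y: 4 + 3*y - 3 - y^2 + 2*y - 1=-y^2 + 5*y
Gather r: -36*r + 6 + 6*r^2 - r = 6*r^2 - 37*r + 6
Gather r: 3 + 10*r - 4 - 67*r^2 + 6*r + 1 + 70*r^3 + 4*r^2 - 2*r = 70*r^3 - 63*r^2 + 14*r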